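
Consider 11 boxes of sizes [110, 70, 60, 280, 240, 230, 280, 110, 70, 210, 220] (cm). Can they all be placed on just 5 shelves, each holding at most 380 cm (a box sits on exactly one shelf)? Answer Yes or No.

Total = 1880 cm; ⌈1880/380⌉ = 5.
6 boxes each exceed half the capacity and cannot share a shelf, forcing at least 6 shelves.
At least 6 shelves are required, but only 5 are allowed.

No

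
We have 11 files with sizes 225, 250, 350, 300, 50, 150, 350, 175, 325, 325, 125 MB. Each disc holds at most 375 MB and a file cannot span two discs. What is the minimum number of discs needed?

8

Total = 350 + 350 + 325 + 325 + 300 + 250 + 225 + 175 + 150 + 125 + 50 = 2625 MB.
Lower bound: ⌈2625/375⌉ = 7 discs.
A packing using 8 discs:
  disc 1: 350 = 350
  disc 2: 350 = 350
  disc 3: 325 + 50 = 375
  disc 4: 325 = 325
  disc 5: 300 = 300
  disc 6: 250 + 125 = 375
  disc 7: 225 + 150 = 375
  disc 8: 175 = 175
No arrangement into 7 discs stays within capacity, so 8 is optimal.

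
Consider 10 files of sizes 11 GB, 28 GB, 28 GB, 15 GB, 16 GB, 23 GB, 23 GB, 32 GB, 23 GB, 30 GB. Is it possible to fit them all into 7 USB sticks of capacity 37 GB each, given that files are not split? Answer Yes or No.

Total = 229 GB; ⌈229/37⌉ = 7.
The bound of 7 does not rule out 7, but exhaustive search shows no assignment into 7 USB sticks of capacity 37 GB exists — the minimum is 8.

No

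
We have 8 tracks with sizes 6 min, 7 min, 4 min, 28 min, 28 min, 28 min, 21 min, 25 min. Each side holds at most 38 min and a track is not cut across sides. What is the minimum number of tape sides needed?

5

Total = 28 + 28 + 28 + 25 + 21 + 7 + 6 + 4 = 147 min.
Lower bound: ⌈147/38⌉ = 4 tape sides.
Also, 5 tracks each exceed 19 min, and no two of those can share a side, so at least 5 tape sides are needed.
A packing using 5 tape sides:
  side 1: 28 + 7 = 35
  side 2: 28 + 6 + 4 = 38
  side 3: 28 = 28
  side 4: 25 = 25
  side 5: 21 = 21
This matches the lower bound, so 5 is optimal.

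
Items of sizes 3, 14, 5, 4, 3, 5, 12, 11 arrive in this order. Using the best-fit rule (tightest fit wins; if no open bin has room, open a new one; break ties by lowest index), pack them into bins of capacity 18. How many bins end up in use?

4

  3 → bin 1 (new)  [load 3/18]
  14 → bin 1  [load 17/18]
  5 → bin 2 (new)  [load 5/18]
  4 → bin 2  [load 9/18]
  3 → bin 2  [load 12/18]
  5 → bin 2  [load 17/18]
  12 → bin 3 (new)  [load 12/18]
  11 → bin 4 (new)  [load 11/18]
4 bins opened.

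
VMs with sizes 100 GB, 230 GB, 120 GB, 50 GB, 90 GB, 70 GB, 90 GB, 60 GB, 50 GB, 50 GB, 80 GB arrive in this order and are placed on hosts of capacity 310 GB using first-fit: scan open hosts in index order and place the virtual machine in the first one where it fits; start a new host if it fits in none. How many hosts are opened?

4

  100 → host 1 (new)  [load 100/310]
  230 → host 2 (new)  [load 230/310]
  120 → host 1  [load 220/310]
  50 → host 1  [load 270/310]
  90 → host 3 (new)  [load 90/310]
  70 → host 2  [load 300/310]
  90 → host 3  [load 180/310]
  60 → host 3  [load 240/310]
  50 → host 3  [load 290/310]
  50 → host 4 (new)  [load 50/310]
  80 → host 4  [load 130/310]
4 hosts opened.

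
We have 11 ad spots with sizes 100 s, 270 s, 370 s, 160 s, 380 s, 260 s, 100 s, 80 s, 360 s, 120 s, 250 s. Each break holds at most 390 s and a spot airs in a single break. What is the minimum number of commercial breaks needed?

Total = 380 + 370 + 360 + 270 + 260 + 250 + 160 + 120 + 100 + 100 + 80 = 2450 s.
Lower bound: ⌈2450/390⌉ = 7 commercial breaks.
A packing using 7 commercial breaks:
  break 1: 380 = 380
  break 2: 370 = 370
  break 3: 360 = 360
  break 4: 270 + 120 = 390
  break 5: 260 + 100 = 360
  break 6: 250 + 100 = 350
  break 7: 160 + 80 = 240
This matches the lower bound, so 7 is optimal.

7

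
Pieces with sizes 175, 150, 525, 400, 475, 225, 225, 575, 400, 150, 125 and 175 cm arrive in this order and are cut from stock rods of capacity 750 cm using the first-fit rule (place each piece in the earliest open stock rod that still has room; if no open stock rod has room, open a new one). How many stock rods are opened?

  175 → stock rod 1 (new)  [load 175/750]
  150 → stock rod 1  [load 325/750]
  525 → stock rod 2 (new)  [load 525/750]
  400 → stock rod 1  [load 725/750]
  475 → stock rod 3 (new)  [load 475/750]
  225 → stock rod 2  [load 750/750]
  225 → stock rod 3  [load 700/750]
  575 → stock rod 4 (new)  [load 575/750]
  400 → stock rod 5 (new)  [load 400/750]
  150 → stock rod 4  [load 725/750]
  125 → stock rod 5  [load 525/750]
  175 → stock rod 5  [load 700/750]
5 stock rods opened.

5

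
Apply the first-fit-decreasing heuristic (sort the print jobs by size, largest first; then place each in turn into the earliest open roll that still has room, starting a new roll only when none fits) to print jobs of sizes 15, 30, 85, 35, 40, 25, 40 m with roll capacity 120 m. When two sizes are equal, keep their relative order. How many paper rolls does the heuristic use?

Sorted descending: 85, 40, 40, 35, 30, 25, 15.
  85 → roll 1 (new)  [load 85/120]
  40 → roll 2 (new)  [load 40/120]
  40 → roll 2  [load 80/120]
  35 → roll 1  [load 120/120]
  30 → roll 2  [load 110/120]
  25 → roll 3 (new)  [load 25/120]
  15 → roll 3  [load 40/120]
3 paper rolls opened.

3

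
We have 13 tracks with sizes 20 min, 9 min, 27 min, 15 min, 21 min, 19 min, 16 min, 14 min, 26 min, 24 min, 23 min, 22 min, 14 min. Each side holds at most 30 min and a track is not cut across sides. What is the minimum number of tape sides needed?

Total = 27 + 26 + 24 + 23 + 22 + 21 + 20 + 19 + 16 + 15 + 14 + 14 + 9 = 250 min.
Lower bound: ⌈250/30⌉ = 9 tape sides.
A packing using 10 tape sides:
  side 1: 27 = 27
  side 2: 26 = 26
  side 3: 24 = 24
  side 4: 23 = 23
  side 5: 22 = 22
  side 6: 21 + 9 = 30
  side 7: 20 = 20
  side 8: 19 = 19
  side 9: 16 + 14 = 30
  side 10: 15 + 14 = 29
No arrangement into 9 tape sides stays within capacity, so 10 is optimal.

10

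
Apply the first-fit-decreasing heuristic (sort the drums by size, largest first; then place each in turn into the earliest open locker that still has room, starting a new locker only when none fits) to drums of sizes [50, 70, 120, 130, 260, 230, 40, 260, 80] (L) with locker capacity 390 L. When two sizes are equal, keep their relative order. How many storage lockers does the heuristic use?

4

Sorted descending: 260, 260, 230, 130, 120, 80, 70, 50, 40.
  260 → locker 1 (new)  [load 260/390]
  260 → locker 2 (new)  [load 260/390]
  230 → locker 3 (new)  [load 230/390]
  130 → locker 1  [load 390/390]
  120 → locker 2  [load 380/390]
  80 → locker 3  [load 310/390]
  70 → locker 3  [load 380/390]
  50 → locker 4 (new)  [load 50/390]
  40 → locker 4  [load 90/390]
4 storage lockers opened.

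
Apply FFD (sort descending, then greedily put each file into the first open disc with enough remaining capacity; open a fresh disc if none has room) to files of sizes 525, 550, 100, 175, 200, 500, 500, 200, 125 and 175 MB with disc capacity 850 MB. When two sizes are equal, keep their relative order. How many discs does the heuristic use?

Sorted descending: 550, 525, 500, 500, 200, 200, 175, 175, 125, 100.
  550 → disc 1 (new)  [load 550/850]
  525 → disc 2 (new)  [load 525/850]
  500 → disc 3 (new)  [load 500/850]
  500 → disc 4 (new)  [load 500/850]
  200 → disc 1  [load 750/850]
  200 → disc 2  [load 725/850]
  175 → disc 3  [load 675/850]
  175 → disc 3  [load 850/850]
  125 → disc 2  [load 850/850]
  100 → disc 1  [load 850/850]
4 discs opened.

4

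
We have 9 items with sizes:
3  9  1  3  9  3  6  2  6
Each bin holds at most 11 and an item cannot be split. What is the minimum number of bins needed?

Total = 9 + 9 + 6 + 6 + 3 + 3 + 3 + 2 + 1 = 42.
Lower bound: ⌈42/11⌉ = 4 bins.
A packing using 5 bins:
  bin 1: 9 + 2 = 11
  bin 2: 9 + 1 = 10
  bin 3: 6 + 3 = 9
  bin 4: 6 + 3 = 9
  bin 5: 3 = 3
No arrangement into 4 bins stays within capacity, so 5 is optimal.

5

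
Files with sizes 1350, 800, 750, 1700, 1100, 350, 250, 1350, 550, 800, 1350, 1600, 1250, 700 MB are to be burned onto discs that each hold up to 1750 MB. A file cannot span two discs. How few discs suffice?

9

Total = 1700 + 1600 + 1350 + 1350 + 1350 + 1250 + 1100 + 800 + 800 + 750 + 700 + 550 + 350 + 250 = 13900 MB.
Lower bound: ⌈13900/1750⌉ = 8 discs.
A packing using 9 discs:
  disc 1: 1700 = 1700
  disc 2: 1600 = 1600
  disc 3: 1350 + 350 = 1700
  disc 4: 1350 + 250 = 1600
  disc 5: 1350 = 1350
  disc 6: 1250 = 1250
  disc 7: 1100 + 550 = 1650
  disc 8: 800 + 800 = 1600
  disc 9: 750 + 700 = 1450
No arrangement into 8 discs stays within capacity, so 9 is optimal.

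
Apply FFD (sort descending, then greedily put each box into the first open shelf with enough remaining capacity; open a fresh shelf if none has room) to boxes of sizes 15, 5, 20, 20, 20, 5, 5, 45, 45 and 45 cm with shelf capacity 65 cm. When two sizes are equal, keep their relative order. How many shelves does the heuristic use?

Sorted descending: 45, 45, 45, 20, 20, 20, 15, 5, 5, 5.
  45 → shelf 1 (new)  [load 45/65]
  45 → shelf 2 (new)  [load 45/65]
  45 → shelf 3 (new)  [load 45/65]
  20 → shelf 1  [load 65/65]
  20 → shelf 2  [load 65/65]
  20 → shelf 3  [load 65/65]
  15 → shelf 4 (new)  [load 15/65]
  5 → shelf 4  [load 20/65]
  5 → shelf 4  [load 25/65]
  5 → shelf 4  [load 30/65]
4 shelves opened.

4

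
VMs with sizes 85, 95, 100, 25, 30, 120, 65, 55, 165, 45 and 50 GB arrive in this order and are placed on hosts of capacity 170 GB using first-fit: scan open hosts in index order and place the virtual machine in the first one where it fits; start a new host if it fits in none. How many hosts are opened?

  85 → host 1 (new)  [load 85/170]
  95 → host 2 (new)  [load 95/170]
  100 → host 3 (new)  [load 100/170]
  25 → host 1  [load 110/170]
  30 → host 1  [load 140/170]
  120 → host 4 (new)  [load 120/170]
  65 → host 2  [load 160/170]
  55 → host 3  [load 155/170]
  165 → host 5 (new)  [load 165/170]
  45 → host 4  [load 165/170]
  50 → host 6 (new)  [load 50/170]
6 hosts opened.

6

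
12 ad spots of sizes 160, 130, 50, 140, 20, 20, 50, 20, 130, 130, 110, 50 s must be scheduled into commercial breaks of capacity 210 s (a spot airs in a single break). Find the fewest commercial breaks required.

Total = 160 + 140 + 130 + 130 + 130 + 110 + 50 + 50 + 50 + 20 + 20 + 20 = 1010 s.
Lower bound: ⌈1010/210⌉ = 5 commercial breaks.
Also, 6 ad spots each exceed 105 s, and no two of those can share a break, so at least 6 commercial breaks are needed.
A packing using 6 commercial breaks:
  break 1: 160 + 50 = 210
  break 2: 140 + 50 + 20 = 210
  break 3: 130 + 50 + 20 = 200
  break 4: 130 + 20 = 150
  break 5: 130 = 130
  break 6: 110 = 110
This matches the lower bound, so 6 is optimal.

6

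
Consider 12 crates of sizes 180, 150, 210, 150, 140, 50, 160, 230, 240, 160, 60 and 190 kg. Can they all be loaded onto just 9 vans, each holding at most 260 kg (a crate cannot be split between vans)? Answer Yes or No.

Total = 1920 kg; ⌈1920/260⌉ = 8.
10 crates each exceed half the capacity and cannot share a van, forcing at least 10 vans.
At least 10 vans are required, but only 9 are allowed.

No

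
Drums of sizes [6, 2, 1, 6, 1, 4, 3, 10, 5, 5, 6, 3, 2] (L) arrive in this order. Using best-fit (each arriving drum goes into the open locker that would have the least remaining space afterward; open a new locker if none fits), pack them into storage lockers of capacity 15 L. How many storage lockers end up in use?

  6 → locker 1 (new)  [load 6/15]
  2 → locker 1  [load 8/15]
  1 → locker 1  [load 9/15]
  6 → locker 1  [load 15/15]
  1 → locker 2 (new)  [load 1/15]
  4 → locker 2  [load 5/15]
  3 → locker 2  [load 8/15]
  10 → locker 3 (new)  [load 10/15]
  5 → locker 3  [load 15/15]
  5 → locker 2  [load 13/15]
  6 → locker 4 (new)  [load 6/15]
  3 → locker 4  [load 9/15]
  2 → locker 2  [load 15/15]
4 storage lockers opened.

4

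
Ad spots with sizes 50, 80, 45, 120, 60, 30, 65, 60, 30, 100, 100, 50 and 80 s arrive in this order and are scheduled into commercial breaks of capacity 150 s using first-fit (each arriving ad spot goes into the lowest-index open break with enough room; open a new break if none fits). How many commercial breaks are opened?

  50 → break 1 (new)  [load 50/150]
  80 → break 1  [load 130/150]
  45 → break 2 (new)  [load 45/150]
  120 → break 3 (new)  [load 120/150]
  60 → break 2  [load 105/150]
  30 → break 2  [load 135/150]
  65 → break 4 (new)  [load 65/150]
  60 → break 4  [load 125/150]
  30 → break 3  [load 150/150]
  100 → break 5 (new)  [load 100/150]
  100 → break 6 (new)  [load 100/150]
  50 → break 5  [load 150/150]
  80 → break 7 (new)  [load 80/150]
7 commercial breaks opened.

7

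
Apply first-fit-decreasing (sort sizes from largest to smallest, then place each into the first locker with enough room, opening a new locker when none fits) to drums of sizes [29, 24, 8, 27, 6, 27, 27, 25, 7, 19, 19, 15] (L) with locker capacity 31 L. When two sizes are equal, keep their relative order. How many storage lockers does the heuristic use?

9

Sorted descending: 29, 27, 27, 27, 25, 24, 19, 19, 15, 8, 7, 6.
  29 → locker 1 (new)  [load 29/31]
  27 → locker 2 (new)  [load 27/31]
  27 → locker 3 (new)  [load 27/31]
  27 → locker 4 (new)  [load 27/31]
  25 → locker 5 (new)  [load 25/31]
  24 → locker 6 (new)  [load 24/31]
  19 → locker 7 (new)  [load 19/31]
  19 → locker 8 (new)  [load 19/31]
  15 → locker 9 (new)  [load 15/31]
  8 → locker 7  [load 27/31]
  7 → locker 6  [load 31/31]
  6 → locker 5  [load 31/31]
9 storage lockers opened.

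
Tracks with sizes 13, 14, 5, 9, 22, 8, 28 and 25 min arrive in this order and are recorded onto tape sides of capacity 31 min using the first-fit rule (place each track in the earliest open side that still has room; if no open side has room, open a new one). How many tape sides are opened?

  13 → side 1 (new)  [load 13/31]
  14 → side 1  [load 27/31]
  5 → side 2 (new)  [load 5/31]
  9 → side 2  [load 14/31]
  22 → side 3 (new)  [load 22/31]
  8 → side 2  [load 22/31]
  28 → side 4 (new)  [load 28/31]
  25 → side 5 (new)  [load 25/31]
5 tape sides opened.

5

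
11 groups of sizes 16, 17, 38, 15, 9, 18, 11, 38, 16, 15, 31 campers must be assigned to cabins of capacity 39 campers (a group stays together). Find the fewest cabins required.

7

Total = 38 + 38 + 31 + 18 + 17 + 16 + 16 + 15 + 15 + 11 + 9 = 224 campers.
Lower bound: ⌈224/39⌉ = 6 cabins.
A packing using 7 cabins:
  cabin 1: 38 = 38
  cabin 2: 38 = 38
  cabin 3: 31 = 31
  cabin 4: 18 + 17 = 35
  cabin 5: 16 + 16 = 32
  cabin 6: 15 + 15 + 9 = 39
  cabin 7: 11 = 11
No arrangement into 6 cabins stays within capacity, so 7 is optimal.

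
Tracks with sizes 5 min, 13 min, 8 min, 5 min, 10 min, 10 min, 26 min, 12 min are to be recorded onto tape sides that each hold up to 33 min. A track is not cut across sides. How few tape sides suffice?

Total = 26 + 13 + 12 + 10 + 10 + 8 + 5 + 5 = 89 min.
Lower bound: ⌈89/33⌉ = 3 tape sides.
A packing using 3 tape sides:
  side 1: 26 + 5 = 31
  side 2: 13 + 12 + 8 = 33
  side 3: 10 + 10 + 5 = 25
This matches the lower bound, so 3 is optimal.

3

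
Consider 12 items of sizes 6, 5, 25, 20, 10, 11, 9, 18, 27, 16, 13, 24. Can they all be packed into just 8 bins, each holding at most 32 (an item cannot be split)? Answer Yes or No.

A valid assignment using 7 bins:
  bin 1: 27 + 5 = 32
  bin 2: 25 + 6 = 31
  bin 3: 24 = 24
  bin 4: 20 + 11 = 31
  bin 5: 18 + 13 = 31
  bin 6: 16 + 10 = 26
  bin 7: 9 = 9
That uses only 7 ≤ 8, so 8 bins are enough.

Yes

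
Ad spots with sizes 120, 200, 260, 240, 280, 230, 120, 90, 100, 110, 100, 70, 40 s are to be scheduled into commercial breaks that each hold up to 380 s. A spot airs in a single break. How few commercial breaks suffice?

6

Total = 280 + 260 + 240 + 230 + 200 + 120 + 120 + 110 + 100 + 100 + 90 + 70 + 40 = 1960 s.
Lower bound: ⌈1960/380⌉ = 6 commercial breaks.
A packing using 6 commercial breaks:
  break 1: 280 + 100 = 380
  break 2: 260 + 120 = 380
  break 3: 240 + 120 = 360
  break 4: 230 + 110 + 40 = 380
  break 5: 200 + 100 + 70 = 370
  break 6: 90 = 90
This matches the lower bound, so 6 is optimal.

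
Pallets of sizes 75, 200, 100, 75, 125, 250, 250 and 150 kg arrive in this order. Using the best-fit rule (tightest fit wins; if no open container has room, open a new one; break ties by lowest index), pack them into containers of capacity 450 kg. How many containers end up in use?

  75 → container 1 (new)  [load 75/450]
  200 → container 1  [load 275/450]
  100 → container 1  [load 375/450]
  75 → container 1  [load 450/450]
  125 → container 2 (new)  [load 125/450]
  250 → container 2  [load 375/450]
  250 → container 3 (new)  [load 250/450]
  150 → container 3  [load 400/450]
3 containers opened.

3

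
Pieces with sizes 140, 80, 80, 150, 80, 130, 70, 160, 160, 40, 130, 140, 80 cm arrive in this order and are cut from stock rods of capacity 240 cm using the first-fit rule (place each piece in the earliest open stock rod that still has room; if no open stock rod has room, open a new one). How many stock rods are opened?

  140 → stock rod 1 (new)  [load 140/240]
  80 → stock rod 1  [load 220/240]
  80 → stock rod 2 (new)  [load 80/240]
  150 → stock rod 2  [load 230/240]
  80 → stock rod 3 (new)  [load 80/240]
  130 → stock rod 3  [load 210/240]
  70 → stock rod 4 (new)  [load 70/240]
  160 → stock rod 4  [load 230/240]
  160 → stock rod 5 (new)  [load 160/240]
  40 → stock rod 5  [load 200/240]
  130 → stock rod 6 (new)  [load 130/240]
  140 → stock rod 7 (new)  [load 140/240]
  80 → stock rod 6  [load 210/240]
7 stock rods opened.

7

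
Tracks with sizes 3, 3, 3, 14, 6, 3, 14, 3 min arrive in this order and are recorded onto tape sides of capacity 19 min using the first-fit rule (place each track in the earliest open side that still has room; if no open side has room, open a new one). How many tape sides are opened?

  3 → side 1 (new)  [load 3/19]
  3 → side 1  [load 6/19]
  3 → side 1  [load 9/19]
  14 → side 2 (new)  [load 14/19]
  6 → side 1  [load 15/19]
  3 → side 1  [load 18/19]
  14 → side 3 (new)  [load 14/19]
  3 → side 2  [load 17/19]
3 tape sides opened.

3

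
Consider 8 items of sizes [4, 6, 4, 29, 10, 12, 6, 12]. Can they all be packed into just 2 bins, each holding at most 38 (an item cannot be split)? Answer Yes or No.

Total = 83; ⌈83/38⌉ = 3.
At least 3 bins are required, but only 2 are allowed.

No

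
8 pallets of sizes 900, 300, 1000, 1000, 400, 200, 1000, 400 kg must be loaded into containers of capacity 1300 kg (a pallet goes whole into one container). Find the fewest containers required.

5

Total = 1000 + 1000 + 1000 + 900 + 400 + 400 + 300 + 200 = 5200 kg.
Lower bound: ⌈5200/1300⌉ = 4 containers.
A packing using 5 containers:
  container 1: 1000 + 300 = 1300
  container 2: 1000 + 200 = 1200
  container 3: 1000 = 1000
  container 4: 900 + 400 = 1300
  container 5: 400 = 400
No arrangement into 4 containers stays within capacity, so 5 is optimal.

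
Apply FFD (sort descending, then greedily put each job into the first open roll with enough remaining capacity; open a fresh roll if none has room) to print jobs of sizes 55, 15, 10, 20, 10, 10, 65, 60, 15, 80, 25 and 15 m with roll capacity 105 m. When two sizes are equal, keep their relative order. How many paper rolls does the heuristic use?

4

Sorted descending: 80, 65, 60, 55, 25, 20, 15, 15, 15, 10, 10, 10.
  80 → roll 1 (new)  [load 80/105]
  65 → roll 2 (new)  [load 65/105]
  60 → roll 3 (new)  [load 60/105]
  55 → roll 4 (new)  [load 55/105]
  25 → roll 1  [load 105/105]
  20 → roll 2  [load 85/105]
  15 → roll 2  [load 100/105]
  15 → roll 3  [load 75/105]
  15 → roll 3  [load 90/105]
  10 → roll 3  [load 100/105]
  10 → roll 4  [load 65/105]
  10 → roll 4  [load 75/105]
4 paper rolls opened.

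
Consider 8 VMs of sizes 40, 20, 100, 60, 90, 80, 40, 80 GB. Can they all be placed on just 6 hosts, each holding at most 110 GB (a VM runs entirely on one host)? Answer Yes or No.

A valid assignment using 6 hosts:
  host 1: 100 = 100
  host 2: 90 + 20 = 110
  host 3: 80 = 80
  host 4: 80 = 80
  host 5: 60 + 40 = 100
  host 6: 40 = 40
Every load is within 110 GB, so 6 hosts suffice.

Yes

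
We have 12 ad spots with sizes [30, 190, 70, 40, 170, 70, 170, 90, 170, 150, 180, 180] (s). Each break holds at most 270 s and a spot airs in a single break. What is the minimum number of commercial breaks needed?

Total = 190 + 180 + 180 + 170 + 170 + 170 + 150 + 90 + 70 + 70 + 40 + 30 = 1510 s.
Lower bound: ⌈1510/270⌉ = 6 commercial breaks.
Also, 7 ad spots each exceed 135 s, and no two of those can share a break, so at least 7 commercial breaks are needed.
A packing using 7 commercial breaks:
  break 1: 190 + 70 = 260
  break 2: 180 + 90 = 270
  break 3: 180 + 70 = 250
  break 4: 170 + 40 + 30 = 240
  break 5: 170 = 170
  break 6: 170 = 170
  break 7: 150 = 150
This matches the lower bound, so 7 is optimal.

7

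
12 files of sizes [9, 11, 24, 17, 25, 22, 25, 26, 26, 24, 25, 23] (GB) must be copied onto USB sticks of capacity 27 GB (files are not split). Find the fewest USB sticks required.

Total = 26 + 26 + 25 + 25 + 25 + 24 + 24 + 23 + 22 + 17 + 11 + 9 = 257 GB.
Lower bound: ⌈257/27⌉ = 10 USB sticks.
A packing using 11 USB sticks:
  USB stick 1: 26 = 26
  USB stick 2: 26 = 26
  USB stick 3: 25 = 25
  USB stick 4: 25 = 25
  USB stick 5: 25 = 25
  USB stick 6: 24 = 24
  USB stick 7: 24 = 24
  USB stick 8: 23 = 23
  USB stick 9: 22 = 22
  USB stick 10: 17 + 9 = 26
  USB stick 11: 11 = 11
No arrangement into 10 USB sticks stays within capacity, so 11 is optimal.

11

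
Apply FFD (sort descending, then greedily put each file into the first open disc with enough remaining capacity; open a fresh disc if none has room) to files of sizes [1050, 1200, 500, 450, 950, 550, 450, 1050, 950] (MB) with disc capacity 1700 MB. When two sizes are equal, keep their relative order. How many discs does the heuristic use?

5

Sorted descending: 1200, 1050, 1050, 950, 950, 550, 500, 450, 450.
  1200 → disc 1 (new)  [load 1200/1700]
  1050 → disc 2 (new)  [load 1050/1700]
  1050 → disc 3 (new)  [load 1050/1700]
  950 → disc 4 (new)  [load 950/1700]
  950 → disc 5 (new)  [load 950/1700]
  550 → disc 2  [load 1600/1700]
  500 → disc 1  [load 1700/1700]
  450 → disc 3  [load 1500/1700]
  450 → disc 4  [load 1400/1700]
5 discs opened.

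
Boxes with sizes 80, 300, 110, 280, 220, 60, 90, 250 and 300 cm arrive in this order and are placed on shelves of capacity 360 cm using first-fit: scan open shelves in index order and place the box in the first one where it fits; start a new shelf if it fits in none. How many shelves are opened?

6

  80 → shelf 1 (new)  [load 80/360]
  300 → shelf 2 (new)  [load 300/360]
  110 → shelf 1  [load 190/360]
  280 → shelf 3 (new)  [load 280/360]
  220 → shelf 4 (new)  [load 220/360]
  60 → shelf 1  [load 250/360]
  90 → shelf 1  [load 340/360]
  250 → shelf 5 (new)  [load 250/360]
  300 → shelf 6 (new)  [load 300/360]
6 shelves opened.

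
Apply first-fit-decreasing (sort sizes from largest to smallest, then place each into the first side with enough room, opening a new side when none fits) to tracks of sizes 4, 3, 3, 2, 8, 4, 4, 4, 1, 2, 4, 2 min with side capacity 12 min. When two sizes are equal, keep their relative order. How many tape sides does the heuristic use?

Sorted descending: 8, 4, 4, 4, 4, 4, 3, 3, 2, 2, 2, 1.
  8 → side 1 (new)  [load 8/12]
  4 → side 1  [load 12/12]
  4 → side 2 (new)  [load 4/12]
  4 → side 2  [load 8/12]
  4 → side 2  [load 12/12]
  4 → side 3 (new)  [load 4/12]
  3 → side 3  [load 7/12]
  3 → side 3  [load 10/12]
  2 → side 3  [load 12/12]
  2 → side 4 (new)  [load 2/12]
  2 → side 4  [load 4/12]
  1 → side 4  [load 5/12]
4 tape sides opened.

4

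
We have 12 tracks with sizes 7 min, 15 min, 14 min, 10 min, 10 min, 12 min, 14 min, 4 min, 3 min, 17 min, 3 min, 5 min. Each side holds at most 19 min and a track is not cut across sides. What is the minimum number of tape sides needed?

Total = 17 + 15 + 14 + 14 + 12 + 10 + 10 + 7 + 5 + 4 + 3 + 3 = 114 min.
Lower bound: ⌈114/19⌉ = 6 tape sides.
Also, 7 tracks each exceed 19/2 min, and no two of those can share a side, so at least 7 tape sides are needed.
A packing using 7 tape sides:
  side 1: 17 = 17
  side 2: 15 + 4 = 19
  side 3: 14 + 5 = 19
  side 4: 14 + 3 = 17
  side 5: 12 + 7 = 19
  side 6: 10 + 3 = 13
  side 7: 10 = 10
This matches the lower bound, so 7 is optimal.

7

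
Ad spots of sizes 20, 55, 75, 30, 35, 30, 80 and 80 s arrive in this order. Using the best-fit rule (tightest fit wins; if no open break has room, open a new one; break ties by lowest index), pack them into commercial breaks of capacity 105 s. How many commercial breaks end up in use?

5

  20 → break 1 (new)  [load 20/105]
  55 → break 1  [load 75/105]
  75 → break 2 (new)  [load 75/105]
  30 → break 1  [load 105/105]
  35 → break 3 (new)  [load 35/105]
  30 → break 2  [load 105/105]
  80 → break 4 (new)  [load 80/105]
  80 → break 5 (new)  [load 80/105]
5 commercial breaks opened.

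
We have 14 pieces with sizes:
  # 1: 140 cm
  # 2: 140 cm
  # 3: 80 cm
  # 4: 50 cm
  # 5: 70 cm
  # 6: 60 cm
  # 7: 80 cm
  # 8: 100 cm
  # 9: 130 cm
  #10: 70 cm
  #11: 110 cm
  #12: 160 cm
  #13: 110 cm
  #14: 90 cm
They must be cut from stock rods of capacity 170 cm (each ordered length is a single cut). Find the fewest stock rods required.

9

Total = 160 + 140 + 140 + 130 + 110 + 110 + 100 + 90 + 80 + 80 + 70 + 70 + 60 + 50 = 1390 cm.
Lower bound: ⌈1390/170⌉ = 9 stock rods.
A packing using 9 stock rods:
  stock rod 1: 160 = 160
  stock rod 2: 140 = 140
  stock rod 3: 140 = 140
  stock rod 4: 130 = 130
  stock rod 5: 110 + 60 = 170
  stock rod 6: 110 + 50 = 160
  stock rod 7: 100 + 70 = 170
  stock rod 8: 90 + 80 = 170
  stock rod 9: 80 + 70 = 150
This matches the lower bound, so 9 is optimal.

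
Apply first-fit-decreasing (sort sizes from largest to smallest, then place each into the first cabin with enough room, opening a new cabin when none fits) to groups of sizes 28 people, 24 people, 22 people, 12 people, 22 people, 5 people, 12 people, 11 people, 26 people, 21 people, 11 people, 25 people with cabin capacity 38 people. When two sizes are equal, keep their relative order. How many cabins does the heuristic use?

7

Sorted descending: 28, 26, 25, 24, 22, 22, 21, 12, 12, 11, 11, 5.
  28 → cabin 1 (new)  [load 28/38]
  26 → cabin 2 (new)  [load 26/38]
  25 → cabin 3 (new)  [load 25/38]
  24 → cabin 4 (new)  [load 24/38]
  22 → cabin 5 (new)  [load 22/38]
  22 → cabin 6 (new)  [load 22/38]
  21 → cabin 7 (new)  [load 21/38]
  12 → cabin 2  [load 38/38]
  12 → cabin 3  [load 37/38]
  11 → cabin 4  [load 35/38]
  11 → cabin 5  [load 33/38]
  5 → cabin 1  [load 33/38]
7 cabins opened.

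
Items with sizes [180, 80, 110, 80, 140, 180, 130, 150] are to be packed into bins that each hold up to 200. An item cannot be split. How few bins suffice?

Total = 180 + 180 + 150 + 140 + 130 + 110 + 80 + 80 = 1050.
Lower bound: ⌈1050/200⌉ = 6 bins.
A packing using 7 bins:
  bin 1: 180 = 180
  bin 2: 180 = 180
  bin 3: 150 = 150
  bin 4: 140 = 140
  bin 5: 130 = 130
  bin 6: 110 + 80 = 190
  bin 7: 80 = 80
No arrangement into 6 bins stays within capacity, so 7 is optimal.

7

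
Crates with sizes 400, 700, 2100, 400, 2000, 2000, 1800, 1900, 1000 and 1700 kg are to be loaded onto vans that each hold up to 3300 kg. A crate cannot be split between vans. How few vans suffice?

Total = 2100 + 2000 + 2000 + 1900 + 1800 + 1700 + 1000 + 700 + 400 + 400 = 14000 kg.
Lower bound: ⌈14000/3300⌉ = 5 vans.
Also, 6 crates each exceed 1650 kg, and no two of those can share a van, so at least 6 vans are needed.
A packing using 6 vans:
  van 1: 2100 + 1000 = 3100
  van 2: 2000 + 700 + 400 = 3100
  van 3: 2000 + 400 = 2400
  van 4: 1900 = 1900
  van 5: 1800 = 1800
  van 6: 1700 = 1700
This matches the lower bound, so 6 is optimal.

6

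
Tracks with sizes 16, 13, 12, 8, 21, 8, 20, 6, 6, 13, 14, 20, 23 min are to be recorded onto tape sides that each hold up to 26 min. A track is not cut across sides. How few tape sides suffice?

Total = 23 + 21 + 20 + 20 + 16 + 14 + 13 + 13 + 12 + 8 + 8 + 6 + 6 = 180 min.
Lower bound: ⌈180/26⌉ = 7 tape sides.
A packing using 8 tape sides:
  side 1: 23 = 23
  side 2: 21 = 21
  side 3: 20 + 6 = 26
  side 4: 20 + 6 = 26
  side 5: 16 + 8 = 24
  side 6: 14 + 12 = 26
  side 7: 13 + 13 = 26
  side 8: 8 = 8
No arrangement into 7 tape sides stays within capacity, so 8 is optimal.

8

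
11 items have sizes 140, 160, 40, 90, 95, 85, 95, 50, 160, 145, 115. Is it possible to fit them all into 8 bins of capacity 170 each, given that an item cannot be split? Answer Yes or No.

No

Total = 1175; ⌈1175/170⌉ = 7.
8 items each exceed half the capacity and cannot share a bin, forcing at least 8 bins.
The bound of 8 does not rule out 8, but exhaustive search shows no assignment into 8 bins of capacity 170 exists — the minimum is 9.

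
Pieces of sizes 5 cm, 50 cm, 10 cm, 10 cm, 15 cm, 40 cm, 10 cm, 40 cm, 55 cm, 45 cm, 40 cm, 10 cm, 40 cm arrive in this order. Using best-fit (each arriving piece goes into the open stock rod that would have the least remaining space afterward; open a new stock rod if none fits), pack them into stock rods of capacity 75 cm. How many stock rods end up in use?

7

  5 → stock rod 1 (new)  [load 5/75]
  50 → stock rod 1  [load 55/75]
  10 → stock rod 1  [load 65/75]
  10 → stock rod 1  [load 75/75]
  15 → stock rod 2 (new)  [load 15/75]
  40 → stock rod 2  [load 55/75]
  10 → stock rod 2  [load 65/75]
  40 → stock rod 3 (new)  [load 40/75]
  55 → stock rod 4 (new)  [load 55/75]
  45 → stock rod 5 (new)  [load 45/75]
  40 → stock rod 6 (new)  [load 40/75]
  10 → stock rod 2  [load 75/75]
  40 → stock rod 7 (new)  [load 40/75]
7 stock rods opened.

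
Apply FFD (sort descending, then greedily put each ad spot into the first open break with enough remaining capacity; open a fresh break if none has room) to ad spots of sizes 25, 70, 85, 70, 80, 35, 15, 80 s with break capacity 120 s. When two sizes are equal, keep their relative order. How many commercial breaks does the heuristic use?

5

Sorted descending: 85, 80, 80, 70, 70, 35, 25, 15.
  85 → break 1 (new)  [load 85/120]
  80 → break 2 (new)  [load 80/120]
  80 → break 3 (new)  [load 80/120]
  70 → break 4 (new)  [load 70/120]
  70 → break 5 (new)  [load 70/120]
  35 → break 1  [load 120/120]
  25 → break 2  [load 105/120]
  15 → break 2  [load 120/120]
5 commercial breaks opened.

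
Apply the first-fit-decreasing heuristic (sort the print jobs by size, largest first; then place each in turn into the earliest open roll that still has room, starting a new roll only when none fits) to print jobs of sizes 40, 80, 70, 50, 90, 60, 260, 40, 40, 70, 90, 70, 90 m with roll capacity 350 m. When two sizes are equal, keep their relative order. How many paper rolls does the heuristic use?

4

Sorted descending: 260, 90, 90, 90, 80, 70, 70, 70, 60, 50, 40, 40, 40.
  260 → roll 1 (new)  [load 260/350]
  90 → roll 1  [load 350/350]
  90 → roll 2 (new)  [load 90/350]
  90 → roll 2  [load 180/350]
  80 → roll 2  [load 260/350]
  70 → roll 2  [load 330/350]
  70 → roll 3 (new)  [load 70/350]
  70 → roll 3  [load 140/350]
  60 → roll 3  [load 200/350]
  50 → roll 3  [load 250/350]
  40 → roll 3  [load 290/350]
  40 → roll 3  [load 330/350]
  40 → roll 4 (new)  [load 40/350]
4 paper rolls opened.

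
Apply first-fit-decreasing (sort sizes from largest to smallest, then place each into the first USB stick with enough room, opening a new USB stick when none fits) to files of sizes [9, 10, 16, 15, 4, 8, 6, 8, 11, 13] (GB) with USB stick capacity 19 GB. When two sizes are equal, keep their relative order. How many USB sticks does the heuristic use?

Sorted descending: 16, 15, 13, 11, 10, 9, 8, 8, 6, 4.
  16 → USB stick 1 (new)  [load 16/19]
  15 → USB stick 2 (new)  [load 15/19]
  13 → USB stick 3 (new)  [load 13/19]
  11 → USB stick 4 (new)  [load 11/19]
  10 → USB stick 5 (new)  [load 10/19]
  9 → USB stick 5  [load 19/19]
  8 → USB stick 4  [load 19/19]
  8 → USB stick 6 (new)  [load 8/19]
  6 → USB stick 3  [load 19/19]
  4 → USB stick 2  [load 19/19]
6 USB sticks opened.

6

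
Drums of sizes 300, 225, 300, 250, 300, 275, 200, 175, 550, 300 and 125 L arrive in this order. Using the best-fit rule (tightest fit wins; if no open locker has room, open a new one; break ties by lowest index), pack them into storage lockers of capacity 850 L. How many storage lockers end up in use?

  300 → locker 1 (new)  [load 300/850]
  225 → locker 1  [load 525/850]
  300 → locker 1  [load 825/850]
  250 → locker 2 (new)  [load 250/850]
  300 → locker 2  [load 550/850]
  275 → locker 2  [load 825/850]
  200 → locker 3 (new)  [load 200/850]
  175 → locker 3  [load 375/850]
  550 → locker 4 (new)  [load 550/850]
  300 → locker 4  [load 850/850]
  125 → locker 3  [load 500/850]
4 storage lockers opened.

4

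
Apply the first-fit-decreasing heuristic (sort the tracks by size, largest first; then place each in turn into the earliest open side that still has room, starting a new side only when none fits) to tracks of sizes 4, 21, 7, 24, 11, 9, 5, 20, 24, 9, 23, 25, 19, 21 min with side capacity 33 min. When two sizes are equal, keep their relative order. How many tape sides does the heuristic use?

Sorted descending: 25, 24, 24, 23, 21, 21, 20, 19, 11, 9, 9, 7, 5, 4.
  25 → side 1 (new)  [load 25/33]
  24 → side 2 (new)  [load 24/33]
  24 → side 3 (new)  [load 24/33]
  23 → side 4 (new)  [load 23/33]
  21 → side 5 (new)  [load 21/33]
  21 → side 6 (new)  [load 21/33]
  20 → side 7 (new)  [load 20/33]
  19 → side 8 (new)  [load 19/33]
  11 → side 5  [load 32/33]
  9 → side 2  [load 33/33]
  9 → side 3  [load 33/33]
  7 → side 1  [load 32/33]
  5 → side 4  [load 28/33]
  4 → side 4  [load 32/33]
8 tape sides opened.

8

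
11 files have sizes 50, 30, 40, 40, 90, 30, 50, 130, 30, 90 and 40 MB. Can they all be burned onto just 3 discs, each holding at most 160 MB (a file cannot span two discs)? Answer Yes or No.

No

Total = 620 MB; ⌈620/160⌉ = 4.
At least 4 discs are required, but only 3 are allowed.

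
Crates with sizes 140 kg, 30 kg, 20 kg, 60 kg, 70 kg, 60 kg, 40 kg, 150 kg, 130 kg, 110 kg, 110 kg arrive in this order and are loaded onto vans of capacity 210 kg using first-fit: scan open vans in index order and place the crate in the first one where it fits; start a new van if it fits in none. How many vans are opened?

6

  140 → van 1 (new)  [load 140/210]
  30 → van 1  [load 170/210]
  20 → van 1  [load 190/210]
  60 → van 2 (new)  [load 60/210]
  70 → van 2  [load 130/210]
  60 → van 2  [load 190/210]
  40 → van 3 (new)  [load 40/210]
  150 → van 3  [load 190/210]
  130 → van 4 (new)  [load 130/210]
  110 → van 5 (new)  [load 110/210]
  110 → van 6 (new)  [load 110/210]
6 vans opened.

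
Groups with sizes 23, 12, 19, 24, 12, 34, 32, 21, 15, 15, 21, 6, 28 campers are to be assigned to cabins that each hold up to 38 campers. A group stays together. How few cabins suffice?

Total = 34 + 32 + 28 + 24 + 23 + 21 + 21 + 19 + 15 + 15 + 12 + 12 + 6 = 262 campers.
Lower bound: ⌈262/38⌉ = 7 cabins.
A packing using 8 cabins:
  cabin 1: 34 = 34
  cabin 2: 32 + 6 = 38
  cabin 3: 28 = 28
  cabin 4: 24 + 12 = 36
  cabin 5: 23 + 15 = 38
  cabin 6: 21 + 15 = 36
  cabin 7: 21 + 12 = 33
  cabin 8: 19 = 19
No arrangement into 7 cabins stays within capacity, so 8 is optimal.

8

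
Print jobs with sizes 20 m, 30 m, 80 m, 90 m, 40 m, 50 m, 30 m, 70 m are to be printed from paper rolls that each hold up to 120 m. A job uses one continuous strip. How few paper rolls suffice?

4

Total = 90 + 80 + 70 + 50 + 40 + 30 + 30 + 20 = 410 m.
Lower bound: ⌈410/120⌉ = 4 paper rolls.
A packing using 4 paper rolls:
  roll 1: 90 + 30 = 120
  roll 2: 80 + 40 = 120
  roll 3: 70 + 50 = 120
  roll 4: 30 + 20 = 50
This matches the lower bound, so 4 is optimal.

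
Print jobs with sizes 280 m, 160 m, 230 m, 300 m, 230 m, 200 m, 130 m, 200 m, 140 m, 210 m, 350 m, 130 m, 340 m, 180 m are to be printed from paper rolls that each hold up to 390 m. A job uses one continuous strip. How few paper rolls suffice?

9

Total = 350 + 340 + 300 + 280 + 230 + 230 + 210 + 200 + 200 + 180 + 160 + 140 + 130 + 130 = 3080 m.
Lower bound: ⌈3080/390⌉ = 8 paper rolls.
Also, 9 print jobs each exceed 195 m, and no two of those can share a roll, so at least 9 paper rolls are needed.
A packing using 9 paper rolls:
  roll 1: 350 = 350
  roll 2: 340 = 340
  roll 3: 300 = 300
  roll 4: 280 = 280
  roll 5: 230 + 160 = 390
  roll 6: 230 + 140 = 370
  roll 7: 210 + 180 = 390
  roll 8: 200 + 130 = 330
  roll 9: 200 + 130 = 330
This matches the lower bound, so 9 is optimal.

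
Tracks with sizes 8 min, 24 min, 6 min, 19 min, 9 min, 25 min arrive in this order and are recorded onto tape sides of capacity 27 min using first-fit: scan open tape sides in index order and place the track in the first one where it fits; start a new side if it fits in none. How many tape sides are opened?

  8 → side 1 (new)  [load 8/27]
  24 → side 2 (new)  [load 24/27]
  6 → side 1  [load 14/27]
  19 → side 3 (new)  [load 19/27]
  9 → side 1  [load 23/27]
  25 → side 4 (new)  [load 25/27]
4 tape sides opened.

4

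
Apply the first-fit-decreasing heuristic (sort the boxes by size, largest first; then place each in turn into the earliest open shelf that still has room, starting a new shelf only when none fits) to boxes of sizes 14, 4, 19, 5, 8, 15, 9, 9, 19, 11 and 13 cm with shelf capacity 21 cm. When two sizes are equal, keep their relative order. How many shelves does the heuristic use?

Sorted descending: 19, 19, 15, 14, 13, 11, 9, 9, 8, 5, 4.
  19 → shelf 1 (new)  [load 19/21]
  19 → shelf 2 (new)  [load 19/21]
  15 → shelf 3 (new)  [load 15/21]
  14 → shelf 4 (new)  [load 14/21]
  13 → shelf 5 (new)  [load 13/21]
  11 → shelf 6 (new)  [load 11/21]
  9 → shelf 6  [load 20/21]
  9 → shelf 7 (new)  [load 9/21]
  8 → shelf 5  [load 21/21]
  5 → shelf 3  [load 20/21]
  4 → shelf 4  [load 18/21]
7 shelves opened.

7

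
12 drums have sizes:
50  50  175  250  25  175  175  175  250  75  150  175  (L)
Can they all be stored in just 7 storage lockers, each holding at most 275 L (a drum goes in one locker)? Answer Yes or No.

Total = 1725 L; ⌈1725/275⌉ = 7.
8 drums each exceed half the capacity and cannot share a locker, forcing at least 8 storage lockers.
At least 8 storage lockers are required, but only 7 are allowed.

No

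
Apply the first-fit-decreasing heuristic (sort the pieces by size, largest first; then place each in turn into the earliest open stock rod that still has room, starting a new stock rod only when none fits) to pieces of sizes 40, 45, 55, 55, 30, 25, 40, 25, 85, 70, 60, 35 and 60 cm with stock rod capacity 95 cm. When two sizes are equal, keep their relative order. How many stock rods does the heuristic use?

Sorted descending: 85, 70, 60, 60, 55, 55, 45, 40, 40, 35, 30, 25, 25.
  85 → stock rod 1 (new)  [load 85/95]
  70 → stock rod 2 (new)  [load 70/95]
  60 → stock rod 3 (new)  [load 60/95]
  60 → stock rod 4 (new)  [load 60/95]
  55 → stock rod 5 (new)  [load 55/95]
  55 → stock rod 6 (new)  [load 55/95]
  45 → stock rod 7 (new)  [load 45/95]
  40 → stock rod 5  [load 95/95]
  40 → stock rod 6  [load 95/95]
  35 → stock rod 3  [load 95/95]
  30 → stock rod 4  [load 90/95]
  25 → stock rod 2  [load 95/95]
  25 → stock rod 7  [load 70/95]
7 stock rods opened.

7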